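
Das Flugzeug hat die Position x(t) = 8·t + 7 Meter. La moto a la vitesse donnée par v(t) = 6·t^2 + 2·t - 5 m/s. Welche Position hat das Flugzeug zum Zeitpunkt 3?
Wir haben die Position x(t) = 8·t + 7. Durch Einsetzen von t = 3: x(3) = 31.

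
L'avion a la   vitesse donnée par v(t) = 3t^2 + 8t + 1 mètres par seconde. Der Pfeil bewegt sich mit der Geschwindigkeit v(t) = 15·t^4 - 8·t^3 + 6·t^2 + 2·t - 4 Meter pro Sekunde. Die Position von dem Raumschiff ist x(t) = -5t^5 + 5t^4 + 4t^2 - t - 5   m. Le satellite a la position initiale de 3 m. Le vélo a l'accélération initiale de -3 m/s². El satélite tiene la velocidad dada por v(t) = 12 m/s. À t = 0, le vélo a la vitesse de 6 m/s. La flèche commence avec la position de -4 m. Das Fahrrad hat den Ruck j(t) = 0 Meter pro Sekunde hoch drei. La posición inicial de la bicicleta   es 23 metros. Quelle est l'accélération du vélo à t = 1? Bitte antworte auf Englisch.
To find the answer, we compute 1 antiderivative of j(t) = 0. Taking ∫j(t)dt and applying a(0) = -3, we find a(t) = -3. From the given acceleration equation a(t) = -3, we substitute t = 1 to get a = -3.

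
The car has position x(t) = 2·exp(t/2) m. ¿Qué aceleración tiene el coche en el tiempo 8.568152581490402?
Debemos derivar nuestra ecuación de la posición x(t) = 2·exp(t/2) 2 veces. La derivada de la posición da la velocidad: v(t) = exp(t/2). Derivando la velocidad, obtenemos la aceleración: a(t) = exp(t/2)/2. Tenemos la aceleración a(t) = exp(t/2)/2. Sustituyendo t = 8.568152581490402: a(8.568152581490402) = 36.2677570197736.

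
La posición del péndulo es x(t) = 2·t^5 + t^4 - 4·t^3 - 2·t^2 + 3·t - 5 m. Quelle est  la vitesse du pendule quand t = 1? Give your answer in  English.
We must differentiate our position equation x(t) = 2·t^5 + t^4 - 4·t^3 - 2·t^2 + 3·t - 5 1 time. Differentiating position, we get velocity: v(t) = 10·t^4 + 4·t^3 - 12·t^2 - 4·t + 3. Using v(t) = 10·t^4 + 4·t^3 - 12·t^2 - 4·t + 3 and substituting t = 1, we find v = 1.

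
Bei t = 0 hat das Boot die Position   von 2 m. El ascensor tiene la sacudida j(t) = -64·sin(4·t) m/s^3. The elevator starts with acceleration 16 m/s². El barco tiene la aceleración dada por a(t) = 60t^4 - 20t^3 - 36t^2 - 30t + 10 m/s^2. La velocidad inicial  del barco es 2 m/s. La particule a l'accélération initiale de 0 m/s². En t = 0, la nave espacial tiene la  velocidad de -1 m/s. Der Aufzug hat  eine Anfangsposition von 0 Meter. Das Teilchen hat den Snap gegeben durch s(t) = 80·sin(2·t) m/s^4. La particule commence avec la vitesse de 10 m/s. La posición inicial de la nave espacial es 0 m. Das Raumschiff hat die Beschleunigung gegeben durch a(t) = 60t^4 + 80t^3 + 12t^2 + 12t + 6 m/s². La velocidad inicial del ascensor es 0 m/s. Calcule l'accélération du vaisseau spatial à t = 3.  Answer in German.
Wir haben die Beschleunigung a(t) = 60·t^4 + 80·t^3 + 12·t^2 + 12·t + 6. Durch Einsetzen von t = 3: a(3) = 7170.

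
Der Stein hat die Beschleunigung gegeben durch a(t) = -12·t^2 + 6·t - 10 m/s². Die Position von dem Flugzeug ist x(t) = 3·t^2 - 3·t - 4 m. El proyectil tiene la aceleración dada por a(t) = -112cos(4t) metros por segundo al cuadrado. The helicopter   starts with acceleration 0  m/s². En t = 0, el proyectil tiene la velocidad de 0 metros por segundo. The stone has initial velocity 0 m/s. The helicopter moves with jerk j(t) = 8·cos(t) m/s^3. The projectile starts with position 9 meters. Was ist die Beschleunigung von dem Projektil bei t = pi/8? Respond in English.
Using a(t) = -112·cos(4·t) and substituting t = pi/8, we find a = 0.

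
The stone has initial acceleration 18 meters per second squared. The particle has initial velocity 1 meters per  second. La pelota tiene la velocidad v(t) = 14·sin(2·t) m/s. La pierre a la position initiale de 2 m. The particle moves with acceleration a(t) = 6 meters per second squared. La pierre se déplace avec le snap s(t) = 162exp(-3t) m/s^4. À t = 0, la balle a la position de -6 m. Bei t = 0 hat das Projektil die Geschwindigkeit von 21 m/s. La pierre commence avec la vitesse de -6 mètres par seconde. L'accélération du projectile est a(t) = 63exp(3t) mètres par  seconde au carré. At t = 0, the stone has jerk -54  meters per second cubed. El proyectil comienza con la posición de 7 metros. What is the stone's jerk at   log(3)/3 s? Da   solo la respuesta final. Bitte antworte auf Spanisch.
La sacudida en t = log(3)/3 es j = -18.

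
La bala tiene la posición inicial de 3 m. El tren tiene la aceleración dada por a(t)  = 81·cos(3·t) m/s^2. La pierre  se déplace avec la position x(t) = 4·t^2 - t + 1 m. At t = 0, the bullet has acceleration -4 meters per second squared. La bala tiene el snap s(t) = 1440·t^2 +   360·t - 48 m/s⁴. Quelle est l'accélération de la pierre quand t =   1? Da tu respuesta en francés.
En partant de la position x(t) = 4·t^2 - t + 1, nous prenons 2 dérivées. En prenant d/dt de x(t), nous trouvons v(t) = 8·t - 1. En prenant d/dt de v(t), nous trouvons a(t) = 8. En utilisant a(t) = 8 et en substituant t = 1, nous trouvons a = 8.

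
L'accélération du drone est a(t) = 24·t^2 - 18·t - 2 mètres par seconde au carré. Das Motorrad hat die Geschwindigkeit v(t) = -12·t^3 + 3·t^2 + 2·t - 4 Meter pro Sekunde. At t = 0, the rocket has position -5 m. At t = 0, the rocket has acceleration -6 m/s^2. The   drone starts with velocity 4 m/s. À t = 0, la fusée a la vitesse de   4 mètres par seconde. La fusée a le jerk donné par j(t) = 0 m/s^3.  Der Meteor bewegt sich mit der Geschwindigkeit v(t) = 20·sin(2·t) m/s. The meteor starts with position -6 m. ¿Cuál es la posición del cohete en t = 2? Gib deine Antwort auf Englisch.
To find the answer, we compute 3 integrals of j(t) = 0. Integrating jerk and using the initial condition a(0) = -6, we get a(t) = -6. The integral of acceleration, with v(0) = 4, gives velocity: v(t) = 4 - 6·t. Taking ∫v(t)dt and applying x(0) = -5, we find x(t) = -3·t^2 + 4·t - 5. We have position x(t) = -3·t^2 + 4·t - 5. Substituting t = 2: x(2) = -9.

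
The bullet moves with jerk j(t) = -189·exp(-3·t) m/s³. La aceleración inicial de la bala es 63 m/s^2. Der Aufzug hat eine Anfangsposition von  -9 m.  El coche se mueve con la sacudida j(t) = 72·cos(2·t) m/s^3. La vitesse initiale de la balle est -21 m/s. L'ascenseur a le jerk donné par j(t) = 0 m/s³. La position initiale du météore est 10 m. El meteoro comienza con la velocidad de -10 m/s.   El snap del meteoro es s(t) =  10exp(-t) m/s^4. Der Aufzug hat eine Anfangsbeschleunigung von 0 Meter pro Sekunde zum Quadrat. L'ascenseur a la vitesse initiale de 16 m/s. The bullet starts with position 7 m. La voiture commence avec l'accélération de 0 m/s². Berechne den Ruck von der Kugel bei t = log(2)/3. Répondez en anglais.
From the given jerk equation j(t) = -189·exp(-3·t), we substitute t = log(2)/3 to get j = -189/2.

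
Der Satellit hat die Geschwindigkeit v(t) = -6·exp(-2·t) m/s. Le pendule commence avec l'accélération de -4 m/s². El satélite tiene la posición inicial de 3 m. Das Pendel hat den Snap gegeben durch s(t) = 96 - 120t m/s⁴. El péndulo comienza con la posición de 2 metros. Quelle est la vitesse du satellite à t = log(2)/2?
De l'équation de la vitesse v(t) = -6·exp(-2·t), nous substituons t = log(2)/2 pour obtenir v = -3.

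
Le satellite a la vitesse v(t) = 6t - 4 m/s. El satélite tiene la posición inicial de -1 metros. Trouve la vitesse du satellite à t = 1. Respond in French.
Nous avons la vitesse v(t) = 6·t - 4. En substituant t = 1: v(1) = 2.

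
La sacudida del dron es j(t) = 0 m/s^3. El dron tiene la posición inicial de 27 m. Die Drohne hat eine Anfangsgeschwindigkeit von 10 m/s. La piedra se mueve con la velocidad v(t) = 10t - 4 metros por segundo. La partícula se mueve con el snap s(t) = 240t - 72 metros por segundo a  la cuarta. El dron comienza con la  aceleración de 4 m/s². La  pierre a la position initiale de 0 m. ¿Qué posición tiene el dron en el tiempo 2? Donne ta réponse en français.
Pour résoudre ceci, nous devons prendre 3 intégrales de notre équation du jerk j(t) = 0. La primitive du jerk, avec a(0) = 4, donne l'accélération: a(t) = 4. La primitive de l'accélération, avec v(0) = 10, donne la vitesse: v(t) = 4·t + 10. L'intégrale de la vitesse est la position. En utilisant x(0) = 27, nous obtenons x(t) = 2·t^2 + 10·t + 27. De l'équation de la position x(t) = 2·t^2 + 10·t + 27, nous substituons t = 2 pour obtenir x = 55.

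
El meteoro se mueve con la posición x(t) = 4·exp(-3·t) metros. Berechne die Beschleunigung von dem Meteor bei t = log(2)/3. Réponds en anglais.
To solve this, we need to take 2 derivatives of our position equation x(t) = 4·exp(-3·t). Differentiating position, we get velocity: v(t) = -12·exp(-3·t). Differentiating velocity, we get acceleration: a(t) = 36·exp(-3·t). Using a(t) = 36·exp(-3·t) and substituting t = log(2)/3, we find a = 18.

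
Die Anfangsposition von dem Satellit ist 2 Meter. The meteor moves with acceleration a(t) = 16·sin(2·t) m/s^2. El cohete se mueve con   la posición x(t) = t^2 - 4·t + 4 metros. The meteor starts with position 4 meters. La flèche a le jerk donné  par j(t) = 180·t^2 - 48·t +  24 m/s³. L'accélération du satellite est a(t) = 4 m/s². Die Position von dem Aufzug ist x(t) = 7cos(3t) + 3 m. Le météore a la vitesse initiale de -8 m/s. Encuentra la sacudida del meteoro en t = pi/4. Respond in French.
Pour résoudre ceci, nous devons prendre 1 dérivée de notre équation de l'accélération a(t) = 16·sin(2·t). En prenant d/dt de a(t), nous trouvons j(t) = 32·cos(2·t). De l'équation du jerk j(t) = 32·cos(2·t), nous substituons t = pi/4 pour obtenir j = 0.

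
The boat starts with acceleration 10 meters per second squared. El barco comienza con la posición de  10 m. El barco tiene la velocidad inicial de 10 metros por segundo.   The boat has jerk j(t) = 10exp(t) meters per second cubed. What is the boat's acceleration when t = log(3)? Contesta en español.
Partiendo de la sacudida j(t) = 10·exp(t), tomamos 1 antiderivada. La antiderivada de la sacudida es la aceleración. Usando a(0) = 10, obtenemos a(t) = 10·exp(t). De la ecuación de la aceleración a(t) = 10·exp(t), sustituimos t = log(3) para obtener a = 30.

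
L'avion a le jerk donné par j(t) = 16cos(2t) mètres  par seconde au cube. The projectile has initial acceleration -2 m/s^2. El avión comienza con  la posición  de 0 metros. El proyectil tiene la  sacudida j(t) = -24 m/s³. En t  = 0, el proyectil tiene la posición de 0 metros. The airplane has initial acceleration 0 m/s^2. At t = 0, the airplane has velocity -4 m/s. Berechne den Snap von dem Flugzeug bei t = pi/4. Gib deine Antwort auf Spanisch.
Partiendo de la sacudida j(t) = 16·cos(2·t), tomamos 1 derivada. Derivando la sacudida, obtenemos el snap: s(t) = -32·sin(2·t). Tenemos el snap s(t) = -32·sin(2·t). Sustituyendo t = pi/4: s(pi/4) = -32.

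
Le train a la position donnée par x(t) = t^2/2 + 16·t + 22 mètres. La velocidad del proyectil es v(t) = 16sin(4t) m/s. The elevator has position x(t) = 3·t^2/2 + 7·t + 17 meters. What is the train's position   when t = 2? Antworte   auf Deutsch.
Mit x(t) = t^2/2 + 16·t + 22 und Einsetzen von t = 2, finden wir x = 56.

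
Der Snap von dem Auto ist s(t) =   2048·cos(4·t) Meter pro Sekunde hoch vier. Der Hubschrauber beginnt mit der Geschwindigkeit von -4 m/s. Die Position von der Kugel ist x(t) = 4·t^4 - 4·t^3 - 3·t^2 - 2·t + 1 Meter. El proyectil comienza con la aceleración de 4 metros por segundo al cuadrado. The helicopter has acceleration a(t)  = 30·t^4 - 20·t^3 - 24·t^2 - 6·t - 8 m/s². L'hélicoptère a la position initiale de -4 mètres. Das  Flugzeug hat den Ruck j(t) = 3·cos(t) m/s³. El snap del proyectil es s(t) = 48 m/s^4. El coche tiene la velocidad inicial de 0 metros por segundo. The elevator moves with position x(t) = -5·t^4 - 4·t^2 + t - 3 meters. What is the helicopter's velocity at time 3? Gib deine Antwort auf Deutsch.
Wir müssen unsere Gleichung für die Beschleunigung a(t) = 30·t^4 - 20·t^3 - 24·t^2 - 6·t - 8 1-mal integrieren. Mit ∫a(t)dt und Anwendung von v(0) = -4, finden wir v(t) = 6·t^5 - 5·t^4 - 8·t^3 - 3·t^2 - 8·t - 4. Mit v(t) = 6·t^5 - 5·t^4 - 8·t^3 - 3·t^2 - 8·t - 4 und Einsetzen von t = 3, finden wir v = 782.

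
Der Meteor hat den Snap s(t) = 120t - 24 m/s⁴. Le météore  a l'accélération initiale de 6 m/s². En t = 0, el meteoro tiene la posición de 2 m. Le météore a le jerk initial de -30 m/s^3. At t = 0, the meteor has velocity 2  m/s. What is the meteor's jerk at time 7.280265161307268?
We must find the integral of our snap equation s(t) = 120·t - 24 1 time. Taking ∫s(t)dt and applying j(0) = -30, we find j(t) = 60·t^2 - 24·t - 30. We have jerk j(t) = 60·t^2 - 24·t - 30. Substituting t = 7.280265161307268: j(7.280265161307268) = 2975.40928526529.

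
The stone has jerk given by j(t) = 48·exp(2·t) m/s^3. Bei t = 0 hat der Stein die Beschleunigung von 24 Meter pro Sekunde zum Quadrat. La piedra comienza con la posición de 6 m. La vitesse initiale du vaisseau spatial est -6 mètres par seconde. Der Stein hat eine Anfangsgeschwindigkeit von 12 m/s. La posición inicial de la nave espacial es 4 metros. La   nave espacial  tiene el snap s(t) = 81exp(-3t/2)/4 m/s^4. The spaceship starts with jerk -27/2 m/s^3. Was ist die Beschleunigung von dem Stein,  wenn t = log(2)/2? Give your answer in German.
Wir müssen das Integral unserer Gleichung für den Ruck j(t) = 48·exp(2·t) 1-mal finden. Mit ∫j(t)dt und Anwendung von a(0) = 24, finden wir a(t) = 24·exp(2·t). Wir haben die Beschleunigung a(t) = 24·exp(2·t). Durch Einsetzen von t = log(2)/2: a(log(2)/2) = 48.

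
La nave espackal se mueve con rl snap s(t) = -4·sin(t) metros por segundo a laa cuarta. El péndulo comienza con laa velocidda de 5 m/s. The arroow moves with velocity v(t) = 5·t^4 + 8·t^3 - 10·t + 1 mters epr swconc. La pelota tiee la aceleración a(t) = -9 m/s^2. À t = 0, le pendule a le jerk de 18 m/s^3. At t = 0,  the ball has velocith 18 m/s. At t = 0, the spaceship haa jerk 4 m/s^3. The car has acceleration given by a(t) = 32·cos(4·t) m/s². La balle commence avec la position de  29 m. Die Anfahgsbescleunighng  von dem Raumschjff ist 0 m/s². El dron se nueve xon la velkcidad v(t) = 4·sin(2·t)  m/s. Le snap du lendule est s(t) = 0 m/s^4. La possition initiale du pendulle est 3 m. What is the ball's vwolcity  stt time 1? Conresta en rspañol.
Para resolver esto, necesitamos tomar 1 integral de nuestra ecuación de la aceleración a(t) = -9. Tomando ∫a(t)dt y aplicando v(0) = 18, encontramos v(t) = 18 - 9·t. De la ecuación de la velocidad v(t) = 18 - 9·t, sustituimos t = 1 para obtener v = 9.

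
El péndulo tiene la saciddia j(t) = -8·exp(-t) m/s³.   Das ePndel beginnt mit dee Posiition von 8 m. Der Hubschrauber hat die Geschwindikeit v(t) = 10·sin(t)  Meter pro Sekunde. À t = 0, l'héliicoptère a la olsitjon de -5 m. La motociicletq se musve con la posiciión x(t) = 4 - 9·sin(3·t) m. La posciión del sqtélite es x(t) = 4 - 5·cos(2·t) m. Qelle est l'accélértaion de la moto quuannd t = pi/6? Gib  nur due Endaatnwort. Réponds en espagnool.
La aceleración en t = pi/6 es a = 81.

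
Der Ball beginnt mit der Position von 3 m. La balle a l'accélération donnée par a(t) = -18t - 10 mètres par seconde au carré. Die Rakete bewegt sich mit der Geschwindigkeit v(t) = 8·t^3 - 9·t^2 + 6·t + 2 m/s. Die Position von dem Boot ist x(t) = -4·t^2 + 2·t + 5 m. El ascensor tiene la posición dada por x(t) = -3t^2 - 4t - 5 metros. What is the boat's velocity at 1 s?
Starting from position x(t) = -4·t^2 + 2·t + 5, we take 1 derivative. Differentiating position, we get velocity: v(t) = 2 - 8·t. Using v(t) = 2 - 8·t and substituting t = 1, we find v = -6.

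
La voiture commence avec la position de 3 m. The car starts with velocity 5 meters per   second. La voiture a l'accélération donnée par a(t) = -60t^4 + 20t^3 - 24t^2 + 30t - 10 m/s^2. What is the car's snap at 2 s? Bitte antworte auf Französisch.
Pour résoudre ceci, nous devons prendre 2 dérivées de notre équation de l'accélération a(t) = -60·t^4 + 20·t^3 - 24·t^2 + 30·t - 10. La dérivée de l'accélération donne le jerk: j(t) = -240·t^3 + 60·t^2 - 48·t + 30. La dérivée du jerk donne le snap: s(t) = -720·t^2 + 120·t - 48. Nous avons le snap s(t) = -720·t^2 + 120·t - 48. En substituant t = 2: s(2) = -2688.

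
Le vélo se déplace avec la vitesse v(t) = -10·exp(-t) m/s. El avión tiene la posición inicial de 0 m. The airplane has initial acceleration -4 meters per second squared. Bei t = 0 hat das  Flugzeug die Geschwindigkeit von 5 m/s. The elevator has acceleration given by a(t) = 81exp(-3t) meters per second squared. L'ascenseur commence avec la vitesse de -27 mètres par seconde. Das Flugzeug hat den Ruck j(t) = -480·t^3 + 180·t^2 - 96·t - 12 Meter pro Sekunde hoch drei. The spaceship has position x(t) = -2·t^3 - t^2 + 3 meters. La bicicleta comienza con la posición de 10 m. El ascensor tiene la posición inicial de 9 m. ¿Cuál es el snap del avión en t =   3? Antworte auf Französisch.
En partant du jerk j(t) = -480·t^3 + 180·t^2 - 96·t - 12, nous prenons 1 dérivée. En dérivant le jerk, nous obtenons le snap: s(t) = -1440·t^2 + 360·t - 96. Nous avons le snap s(t) = -1440·t^2 + 360·t - 96. En substituant t = 3: s(3) = -11976.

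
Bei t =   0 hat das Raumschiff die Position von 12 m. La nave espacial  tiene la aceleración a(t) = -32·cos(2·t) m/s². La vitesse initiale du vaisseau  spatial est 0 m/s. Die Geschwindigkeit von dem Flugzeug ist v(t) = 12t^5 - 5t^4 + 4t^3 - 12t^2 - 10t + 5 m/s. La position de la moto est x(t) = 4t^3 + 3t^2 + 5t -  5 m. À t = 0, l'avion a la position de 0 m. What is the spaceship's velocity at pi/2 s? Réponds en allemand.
Ausgehend von der Beschleunigung a(t) = -32·cos(2·t), nehmen wir 1 Integral. Mit ∫a(t)dt und Anwendung von v(0) = 0, finden wir v(t) = -16·sin(2·t). Wir haben die Geschwindigkeit v(t) = -16·sin(2·t). Durch Einsetzen von t = pi/2: v(pi/2) = 0.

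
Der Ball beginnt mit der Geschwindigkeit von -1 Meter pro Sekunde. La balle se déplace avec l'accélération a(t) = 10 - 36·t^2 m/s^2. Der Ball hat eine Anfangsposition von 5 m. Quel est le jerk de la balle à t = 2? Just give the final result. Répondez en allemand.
j(2) = -144.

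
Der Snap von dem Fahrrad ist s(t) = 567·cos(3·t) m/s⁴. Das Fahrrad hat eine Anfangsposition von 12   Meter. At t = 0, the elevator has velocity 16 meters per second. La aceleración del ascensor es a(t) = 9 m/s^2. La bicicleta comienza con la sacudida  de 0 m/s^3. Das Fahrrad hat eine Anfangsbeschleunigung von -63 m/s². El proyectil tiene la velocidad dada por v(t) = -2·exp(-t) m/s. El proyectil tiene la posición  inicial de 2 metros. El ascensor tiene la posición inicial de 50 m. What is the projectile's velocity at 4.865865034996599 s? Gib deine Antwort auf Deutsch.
Aus der Gleichung für die Geschwindigkeit v(t) = -2·exp(-t), setzen wir t = 4.865865034996599 ein und erhalten v = -0.0154103201493650.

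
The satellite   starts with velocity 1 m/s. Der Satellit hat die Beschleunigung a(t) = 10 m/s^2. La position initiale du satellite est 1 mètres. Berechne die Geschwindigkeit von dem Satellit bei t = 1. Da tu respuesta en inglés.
We need to integrate our acceleration equation a(t) = 10 1 time. Finding the antiderivative of a(t) and using v(0) = 1: v(t) = 10·t + 1. From the given velocity equation v(t) = 10·t + 1, we substitute t = 1 to get v = 11.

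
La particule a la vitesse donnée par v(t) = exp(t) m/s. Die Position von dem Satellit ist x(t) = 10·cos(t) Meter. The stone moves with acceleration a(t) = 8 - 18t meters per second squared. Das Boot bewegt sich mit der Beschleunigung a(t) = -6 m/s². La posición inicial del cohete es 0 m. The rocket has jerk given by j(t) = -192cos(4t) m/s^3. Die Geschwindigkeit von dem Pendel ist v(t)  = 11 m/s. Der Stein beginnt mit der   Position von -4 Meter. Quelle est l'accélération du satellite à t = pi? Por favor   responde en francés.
Nous devons dériver notre équation de la position x(t) = 10·cos(t) 2 fois. En prenant d/dt de x(t), nous trouvons v(t) = -10·sin(t). En prenant d/dt de v(t), nous trouvons a(t) = -10·cos(t). De l'équation de l'accélération a(t) = -10·cos(t), nous substituons t = pi pour obtenir a = 10.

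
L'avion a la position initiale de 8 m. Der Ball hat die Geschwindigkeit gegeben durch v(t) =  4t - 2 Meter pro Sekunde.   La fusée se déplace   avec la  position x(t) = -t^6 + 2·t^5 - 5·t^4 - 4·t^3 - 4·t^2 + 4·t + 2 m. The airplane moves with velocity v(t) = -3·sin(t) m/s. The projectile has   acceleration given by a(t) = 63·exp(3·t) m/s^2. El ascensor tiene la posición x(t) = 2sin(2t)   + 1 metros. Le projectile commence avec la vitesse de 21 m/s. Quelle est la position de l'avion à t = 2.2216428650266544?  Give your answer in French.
Nous devons trouver la primitive de notre équation de la vitesse v(t) = -3·sin(t) 1 fois. En intégrant la vitesse et en utilisant la condition initiale x(0) = 8, nous obtenons x(t) = 3·cos(t) + 5. De l'équation de la position x(t) = 3·cos(t) + 5, nous substituons t = 2.2216428650266544 pour obtenir x = 3.18241968745921.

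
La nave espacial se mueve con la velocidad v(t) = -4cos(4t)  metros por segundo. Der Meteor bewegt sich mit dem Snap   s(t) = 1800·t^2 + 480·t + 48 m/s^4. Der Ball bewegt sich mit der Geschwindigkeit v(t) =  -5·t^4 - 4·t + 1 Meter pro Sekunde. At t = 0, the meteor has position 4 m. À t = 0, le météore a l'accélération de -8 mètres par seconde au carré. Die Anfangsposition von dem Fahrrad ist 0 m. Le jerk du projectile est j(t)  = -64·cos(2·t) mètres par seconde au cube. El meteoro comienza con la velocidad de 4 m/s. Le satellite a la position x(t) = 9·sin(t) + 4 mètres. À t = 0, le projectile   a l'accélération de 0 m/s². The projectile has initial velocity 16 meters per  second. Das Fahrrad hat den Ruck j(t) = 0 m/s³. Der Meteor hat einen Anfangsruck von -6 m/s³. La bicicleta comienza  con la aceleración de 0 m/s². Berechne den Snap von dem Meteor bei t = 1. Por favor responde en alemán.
Wir haben den Snap s(t) = 1800·t^2 + 480·t + 48. Durch Einsetzen von t = 1: s(1) = 2328.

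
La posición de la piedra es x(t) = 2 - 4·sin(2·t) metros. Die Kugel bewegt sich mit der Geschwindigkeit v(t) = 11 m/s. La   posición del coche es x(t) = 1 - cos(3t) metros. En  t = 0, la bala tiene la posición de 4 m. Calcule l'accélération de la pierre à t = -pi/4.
En partant de la position x(t) = 2 - 4·sin(2·t), nous prenons 2 dérivées. En prenant d/dt de x(t), nous trouvons v(t) = -8·cos(2·t). En dérivant la vitesse, nous obtenons l'accélération: a(t) = 16·sin(2·t). En utilisant a(t) = 16·sin(2·t) et en substituant t = -pi/4, nous trouvons a = -16.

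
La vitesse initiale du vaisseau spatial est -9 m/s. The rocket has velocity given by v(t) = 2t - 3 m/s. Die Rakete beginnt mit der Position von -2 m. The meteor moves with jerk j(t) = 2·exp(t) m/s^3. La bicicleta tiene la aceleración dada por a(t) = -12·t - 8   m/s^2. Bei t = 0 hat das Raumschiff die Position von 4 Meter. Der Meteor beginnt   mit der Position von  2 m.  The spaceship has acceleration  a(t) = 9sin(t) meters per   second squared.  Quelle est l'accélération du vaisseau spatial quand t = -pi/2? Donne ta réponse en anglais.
Using a(t) = 9·sin(t) and substituting t = -pi/2, we find a = -9.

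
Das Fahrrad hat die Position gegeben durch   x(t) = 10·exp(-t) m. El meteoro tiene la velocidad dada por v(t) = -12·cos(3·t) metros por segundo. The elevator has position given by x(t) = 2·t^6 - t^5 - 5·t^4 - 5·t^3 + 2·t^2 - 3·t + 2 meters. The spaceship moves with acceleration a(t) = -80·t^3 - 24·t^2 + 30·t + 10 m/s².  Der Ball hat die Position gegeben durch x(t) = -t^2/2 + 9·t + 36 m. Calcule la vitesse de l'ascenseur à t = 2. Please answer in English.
Starting from position x(t) = 2·t^6 - t^5 - 5·t^4 - 5·t^3 + 2·t^2 - 3·t + 2, we take 1 derivative. The derivative of position gives velocity: v(t) = 12·t^5 - 5·t^4 - 20·t^3 - 15·t^2 + 4·t - 3. We have velocity v(t) = 12·t^5 - 5·t^4 - 20·t^3 - 15·t^2 + 4·t - 3. Substituting t = 2: v(2) = 89.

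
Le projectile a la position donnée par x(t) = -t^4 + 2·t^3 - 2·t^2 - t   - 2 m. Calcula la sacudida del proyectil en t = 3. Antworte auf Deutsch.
Um dies zu lösen, müssen wir 3 Ableitungen unserer Gleichung für die Position x(t) = -t^4 + 2·t^3 - 2·t^2 - t - 2 nehmen. Mit d/dt von x(t) finden wir v(t) = -4·t^3 + 6·t^2 - 4·t - 1. Die Ableitung von der Geschwindigkeit ergibt die Beschleunigung: a(t) = -12·t^2 + 12·t - 4. Durch Ableiten von der Beschleunigung erhalten wir den Ruck: j(t) = 12 - 24·t. Mit j(t) = 12 - 24·t und Einsetzen von t = 3, finden wir j = -60.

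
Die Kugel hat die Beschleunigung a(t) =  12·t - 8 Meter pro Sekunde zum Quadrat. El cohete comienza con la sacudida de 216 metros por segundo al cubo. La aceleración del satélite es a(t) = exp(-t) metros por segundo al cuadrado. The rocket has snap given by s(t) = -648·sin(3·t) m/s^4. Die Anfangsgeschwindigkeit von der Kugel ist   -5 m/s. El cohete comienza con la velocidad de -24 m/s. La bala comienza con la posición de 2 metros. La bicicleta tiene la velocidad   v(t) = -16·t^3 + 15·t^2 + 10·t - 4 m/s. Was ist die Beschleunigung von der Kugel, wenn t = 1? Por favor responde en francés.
Nous avons l'accélération a(t) = 12·t - 8. En substituant t = 1: a(1) = 4.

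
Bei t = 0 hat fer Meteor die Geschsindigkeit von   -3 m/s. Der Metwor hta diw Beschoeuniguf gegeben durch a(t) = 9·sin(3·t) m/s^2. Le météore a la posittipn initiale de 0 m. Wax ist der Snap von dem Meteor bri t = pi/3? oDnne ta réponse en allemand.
Um dies zu lösen, müssen wir 2 Ableitungen unserer Gleichung für die Beschleunigung a(t) = 9·sin(3·t) nehmen. Mit d/dt von a(t) finden wir j(t) = 27·cos(3·t). Durch Ableiten von dem Ruck erhalten wir den Snap: s(t) = -81·sin(3·t). Aus der Gleichung für den Snap s(t) = -81·sin(3·t), setzen wir t = pi/3 ein und erhalten s = 0.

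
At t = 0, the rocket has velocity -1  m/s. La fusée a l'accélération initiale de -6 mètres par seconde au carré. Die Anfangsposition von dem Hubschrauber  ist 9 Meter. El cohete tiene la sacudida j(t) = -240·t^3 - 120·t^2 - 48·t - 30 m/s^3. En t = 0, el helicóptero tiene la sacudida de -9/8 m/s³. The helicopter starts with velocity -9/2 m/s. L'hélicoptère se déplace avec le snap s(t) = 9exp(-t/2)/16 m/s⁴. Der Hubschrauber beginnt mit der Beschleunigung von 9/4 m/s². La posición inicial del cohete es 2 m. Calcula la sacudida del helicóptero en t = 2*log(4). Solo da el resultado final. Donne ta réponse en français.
j(2*log(4)) = -9/32.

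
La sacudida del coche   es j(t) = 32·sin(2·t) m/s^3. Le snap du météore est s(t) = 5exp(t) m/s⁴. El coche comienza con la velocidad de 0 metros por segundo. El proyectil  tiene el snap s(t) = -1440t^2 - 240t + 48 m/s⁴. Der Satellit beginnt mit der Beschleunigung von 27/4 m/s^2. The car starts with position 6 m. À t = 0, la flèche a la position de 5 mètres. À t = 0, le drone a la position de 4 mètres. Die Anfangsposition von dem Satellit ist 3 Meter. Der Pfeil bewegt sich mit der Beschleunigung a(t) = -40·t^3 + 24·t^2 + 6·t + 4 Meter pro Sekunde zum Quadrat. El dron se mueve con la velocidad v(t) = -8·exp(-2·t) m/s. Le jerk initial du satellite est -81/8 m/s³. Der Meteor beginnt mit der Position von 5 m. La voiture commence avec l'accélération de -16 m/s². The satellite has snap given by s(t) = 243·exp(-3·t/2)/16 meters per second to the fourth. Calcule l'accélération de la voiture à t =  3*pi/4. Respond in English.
We must find the integral of our jerk equation j(t) = 32·sin(2·t) 1 time. Integrating jerk and using the initial condition a(0) = -16, we get a(t) = -16·cos(2·t). Using a(t) = -16·cos(2·t) and substituting t = 3*pi/4, we find a = 0.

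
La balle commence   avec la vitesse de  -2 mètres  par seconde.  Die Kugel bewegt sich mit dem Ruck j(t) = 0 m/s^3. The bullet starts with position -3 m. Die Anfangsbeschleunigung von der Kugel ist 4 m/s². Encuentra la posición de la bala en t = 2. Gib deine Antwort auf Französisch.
Nous devons trouver l'intégrale de notre équation du jerk j(t) = 0 3 fois. La primitive du jerk, avec a(0) = 4, donne l'accélération: a(t) = 4. La primitive de l'accélération, avec v(0) = -2, donne la vitesse: v(t) = 4·t - 2. L'intégrale de la vitesse, avec x(0) = -3, donne la position: x(t) = 2·t^2 - 2·t - 3. En utilisant x(t) = 2·t^2 - 2·t - 3 et en substituant t = 2, nous trouvons x = 1.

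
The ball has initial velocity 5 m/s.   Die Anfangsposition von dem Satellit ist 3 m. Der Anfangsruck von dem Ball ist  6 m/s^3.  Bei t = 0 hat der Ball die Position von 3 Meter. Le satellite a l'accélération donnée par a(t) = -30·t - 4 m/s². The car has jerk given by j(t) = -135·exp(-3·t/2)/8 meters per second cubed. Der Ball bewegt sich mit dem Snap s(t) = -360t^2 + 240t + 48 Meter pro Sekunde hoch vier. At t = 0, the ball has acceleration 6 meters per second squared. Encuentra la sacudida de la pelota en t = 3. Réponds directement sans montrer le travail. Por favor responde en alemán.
j(3) = -2010.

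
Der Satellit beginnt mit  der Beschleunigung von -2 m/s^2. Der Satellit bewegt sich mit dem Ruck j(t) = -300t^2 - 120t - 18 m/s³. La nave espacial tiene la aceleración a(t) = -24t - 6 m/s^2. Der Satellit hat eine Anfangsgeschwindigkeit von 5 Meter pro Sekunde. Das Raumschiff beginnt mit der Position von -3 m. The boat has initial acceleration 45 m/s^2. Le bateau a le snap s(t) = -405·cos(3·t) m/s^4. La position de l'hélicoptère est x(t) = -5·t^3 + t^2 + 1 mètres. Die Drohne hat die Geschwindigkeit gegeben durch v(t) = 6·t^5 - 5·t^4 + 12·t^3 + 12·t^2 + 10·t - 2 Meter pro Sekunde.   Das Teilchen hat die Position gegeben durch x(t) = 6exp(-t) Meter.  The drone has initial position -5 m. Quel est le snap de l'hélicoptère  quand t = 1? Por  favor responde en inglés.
To solve this, we need to take 4 derivatives of our position equation x(t) = -5·t^3 + t^2 + 1. The derivative of position gives velocity: v(t) = -15·t^2 + 2·t. The derivative of velocity gives acceleration: a(t) = 2 - 30·t. Taking d/dt of a(t), we find j(t) = -30. The derivative of jerk gives snap: s(t) = 0. Using s(t) = 0 and substituting t = 1, we find s = 0.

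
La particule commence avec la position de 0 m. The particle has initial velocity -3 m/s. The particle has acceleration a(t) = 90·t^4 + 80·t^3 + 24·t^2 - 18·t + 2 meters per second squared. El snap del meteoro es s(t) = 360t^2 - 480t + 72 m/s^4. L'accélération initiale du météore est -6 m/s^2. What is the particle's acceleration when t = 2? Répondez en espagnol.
Tenemos la aceleración a(t) = 90·t^4 + 80·t^3 + 24·t^2 - 18·t + 2. Sustituyendo t = 2: a(2) = 2142.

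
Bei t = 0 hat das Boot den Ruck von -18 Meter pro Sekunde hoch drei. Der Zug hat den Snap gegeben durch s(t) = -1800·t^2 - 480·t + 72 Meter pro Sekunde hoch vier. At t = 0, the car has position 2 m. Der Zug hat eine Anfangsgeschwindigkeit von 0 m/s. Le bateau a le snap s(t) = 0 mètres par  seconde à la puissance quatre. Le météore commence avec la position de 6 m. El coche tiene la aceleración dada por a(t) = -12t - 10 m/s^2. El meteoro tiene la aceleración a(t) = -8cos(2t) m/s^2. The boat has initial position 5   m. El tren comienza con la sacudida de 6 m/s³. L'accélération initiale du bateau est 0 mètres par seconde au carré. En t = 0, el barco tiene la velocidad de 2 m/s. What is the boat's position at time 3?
We must find the antiderivative of our snap equation s(t) = 0 4 times. Integrating snap and using the initial condition j(0) = -18, we get j(t) = -18. Integrating jerk and using the initial condition a(0) = 0, we get a(t) = -18·t. Taking ∫a(t)dt and applying v(0) = 2, we find v(t) = 2 - 9·t^2. The antiderivative of velocity is position. Using x(0) = 5, we get x(t) = -3·t^3 + 2·t + 5. Using x(t) = -3·t^3 + 2·t + 5 and substituting t = 3, we find x = -70.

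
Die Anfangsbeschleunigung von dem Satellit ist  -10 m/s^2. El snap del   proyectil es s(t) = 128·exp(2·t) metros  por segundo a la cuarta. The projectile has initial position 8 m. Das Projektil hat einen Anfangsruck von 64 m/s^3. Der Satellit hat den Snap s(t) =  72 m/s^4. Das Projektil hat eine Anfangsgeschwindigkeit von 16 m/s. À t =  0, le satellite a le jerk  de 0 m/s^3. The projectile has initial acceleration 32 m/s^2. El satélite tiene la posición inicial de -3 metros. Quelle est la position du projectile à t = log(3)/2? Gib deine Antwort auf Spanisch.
Necesitamos integrar nuestra ecuación del snap s(t) = 128·exp(2·t) 4 veces. Tomando ∫s(t)dt y aplicando j(0) = 64, encontramos j(t) = 64·exp(2·t). Tomando ∫j(t)dt y aplicando a(0) = 32, encontramos a(t) = 32·exp(2·t). Tomando ∫a(t)dt y aplicando v(0) = 16, encontramos v(t) = 16·exp(2·t). La antiderivada de la velocidad, con x(0) = 8, da la posición: x(t) = 8·exp(2·t). Tenemos la posición x(t) = 8·exp(2·t). Sustituyendo t = log(3)/2: x(log(3)/2) = 24.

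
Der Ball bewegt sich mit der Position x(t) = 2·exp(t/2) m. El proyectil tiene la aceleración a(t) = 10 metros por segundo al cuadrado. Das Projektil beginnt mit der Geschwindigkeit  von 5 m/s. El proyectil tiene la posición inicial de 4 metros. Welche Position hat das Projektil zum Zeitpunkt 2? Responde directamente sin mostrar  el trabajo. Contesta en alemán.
Die Antwort ist 34.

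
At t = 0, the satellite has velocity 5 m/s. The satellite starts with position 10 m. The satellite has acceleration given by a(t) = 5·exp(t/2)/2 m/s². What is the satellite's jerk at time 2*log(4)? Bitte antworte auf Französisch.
En partant de l'accélération a(t) = 5·exp(t/2)/2, nous prenons 1 dérivée. En dérivant l'accélération, nous obtenons le jerk: j(t) = 5·exp(t/2)/4. Nous avons le jerk j(t) = 5·exp(t/2)/4. En substituant t = 2*log(4): j(2*log(4)) = 5.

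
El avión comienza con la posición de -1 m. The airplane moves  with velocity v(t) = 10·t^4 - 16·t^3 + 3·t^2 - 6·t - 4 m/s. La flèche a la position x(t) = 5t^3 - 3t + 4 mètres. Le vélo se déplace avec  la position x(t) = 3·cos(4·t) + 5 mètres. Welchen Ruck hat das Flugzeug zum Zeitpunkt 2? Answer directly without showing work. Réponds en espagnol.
En t = 2, j = 294.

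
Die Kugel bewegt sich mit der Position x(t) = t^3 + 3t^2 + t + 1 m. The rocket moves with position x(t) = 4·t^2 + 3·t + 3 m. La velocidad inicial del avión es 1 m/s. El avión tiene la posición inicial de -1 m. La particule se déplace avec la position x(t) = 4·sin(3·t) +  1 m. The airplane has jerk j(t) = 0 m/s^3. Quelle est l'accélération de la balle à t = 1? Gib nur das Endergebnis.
À t = 1, a = 12.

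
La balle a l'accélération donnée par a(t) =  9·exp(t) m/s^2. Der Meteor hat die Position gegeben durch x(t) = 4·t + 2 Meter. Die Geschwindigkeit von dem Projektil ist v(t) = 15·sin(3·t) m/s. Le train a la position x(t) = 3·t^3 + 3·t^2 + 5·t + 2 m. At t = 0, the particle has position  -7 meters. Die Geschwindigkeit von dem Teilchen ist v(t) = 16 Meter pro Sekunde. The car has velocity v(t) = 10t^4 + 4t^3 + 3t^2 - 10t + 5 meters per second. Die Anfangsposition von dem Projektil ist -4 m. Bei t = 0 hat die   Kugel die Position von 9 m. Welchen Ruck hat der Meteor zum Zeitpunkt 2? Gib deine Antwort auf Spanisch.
Partiendo de la posición x(t) = 4·t + 2, tomamos 3 derivadas. La derivada de la posición da la velocidad: v(t) = 4. Derivando la velocidad, obtenemos la aceleración: a(t) = 0. Derivando la aceleración, obtenemos la sacudida: j(t) = 0. Tenemos la sacudida j(t) = 0. Sustituyendo t = 2: j(2) = 0.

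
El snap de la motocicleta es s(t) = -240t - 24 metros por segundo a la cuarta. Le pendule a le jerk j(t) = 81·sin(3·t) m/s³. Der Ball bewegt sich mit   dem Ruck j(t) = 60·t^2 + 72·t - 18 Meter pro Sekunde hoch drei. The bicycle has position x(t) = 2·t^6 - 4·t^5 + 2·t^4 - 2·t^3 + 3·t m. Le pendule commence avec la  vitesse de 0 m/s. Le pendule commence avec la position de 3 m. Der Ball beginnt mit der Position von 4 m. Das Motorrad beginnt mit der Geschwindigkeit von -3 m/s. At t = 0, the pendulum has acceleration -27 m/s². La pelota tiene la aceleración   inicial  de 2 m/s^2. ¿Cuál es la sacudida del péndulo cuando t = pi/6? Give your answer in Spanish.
De la ecuación de la sacudida j(t) = 81·sin(3·t), sustituimos t = pi/6 para obtener j = 81.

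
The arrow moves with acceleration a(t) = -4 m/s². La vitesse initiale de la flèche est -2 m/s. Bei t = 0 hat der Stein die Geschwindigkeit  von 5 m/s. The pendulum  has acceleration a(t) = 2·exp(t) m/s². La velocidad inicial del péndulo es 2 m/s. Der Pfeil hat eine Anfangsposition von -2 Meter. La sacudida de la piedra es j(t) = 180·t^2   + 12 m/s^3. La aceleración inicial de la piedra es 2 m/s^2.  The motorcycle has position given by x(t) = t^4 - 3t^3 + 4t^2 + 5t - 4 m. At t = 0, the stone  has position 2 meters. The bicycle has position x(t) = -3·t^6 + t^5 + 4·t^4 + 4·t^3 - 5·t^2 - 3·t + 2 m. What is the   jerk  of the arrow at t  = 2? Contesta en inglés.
We must differentiate our acceleration equation a(t) = -4 1 time. Taking d/dt of a(t), we find j(t) = 0. Using j(t) = 0 and substituting t = 2, we find j = 0.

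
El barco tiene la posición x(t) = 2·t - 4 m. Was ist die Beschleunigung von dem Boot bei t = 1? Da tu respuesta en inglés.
To solve this, we need to take 2 derivatives of our position equation x(t) = 2·t - 4. The derivative of position gives velocity: v(t) = 2. The derivative of velocity gives acceleration: a(t) = 0. Using a(t) = 0 and substituting t = 1, we find a = 0.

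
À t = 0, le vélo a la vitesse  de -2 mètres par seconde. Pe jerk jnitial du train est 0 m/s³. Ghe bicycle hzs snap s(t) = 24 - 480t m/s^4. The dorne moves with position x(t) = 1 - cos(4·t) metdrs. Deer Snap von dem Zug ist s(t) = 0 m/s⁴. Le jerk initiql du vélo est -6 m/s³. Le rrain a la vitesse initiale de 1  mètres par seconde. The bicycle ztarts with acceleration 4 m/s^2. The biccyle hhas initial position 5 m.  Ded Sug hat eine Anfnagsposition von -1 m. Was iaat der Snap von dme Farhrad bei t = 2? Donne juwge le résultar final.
Bei t = 2, s = -936.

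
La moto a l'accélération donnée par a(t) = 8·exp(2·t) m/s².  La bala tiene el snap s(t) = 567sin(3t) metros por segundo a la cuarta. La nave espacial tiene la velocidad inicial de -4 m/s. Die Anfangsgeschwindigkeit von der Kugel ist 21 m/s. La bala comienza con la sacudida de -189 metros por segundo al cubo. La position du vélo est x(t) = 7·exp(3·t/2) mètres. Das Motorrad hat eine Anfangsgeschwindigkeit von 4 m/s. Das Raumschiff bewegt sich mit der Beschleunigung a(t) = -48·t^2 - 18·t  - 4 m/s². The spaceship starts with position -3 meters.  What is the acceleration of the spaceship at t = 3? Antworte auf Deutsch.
Wir haben die Beschleunigung a(t) = -48·t^2 - 18·t - 4. Durch Einsetzen von t = 3: a(3) = -490.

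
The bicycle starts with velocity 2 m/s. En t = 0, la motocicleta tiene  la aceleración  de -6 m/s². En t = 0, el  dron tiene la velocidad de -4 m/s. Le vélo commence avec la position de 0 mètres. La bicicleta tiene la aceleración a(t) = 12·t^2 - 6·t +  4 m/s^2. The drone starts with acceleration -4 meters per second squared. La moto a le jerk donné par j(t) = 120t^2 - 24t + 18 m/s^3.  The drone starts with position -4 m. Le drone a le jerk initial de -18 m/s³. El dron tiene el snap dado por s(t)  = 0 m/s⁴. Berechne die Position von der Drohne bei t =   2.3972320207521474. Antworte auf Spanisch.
Partiendo del snap s(t) = 0, tomamos 4 integrales. La integral del snap es la sacudida. Usando j(0) = -18, obtenemos j(t) = -18. Tomando ∫j(t)dt y aplicando a(0) = -4, encontramos a(t) = -18·t - 4. Tomando ∫a(t)dt y aplicando v(0) = -4, encontramos v(t) = -9·t^2 - 4·t - 4. Tomando ∫v(t)dt y aplicando x(0) = -4, encontramos x(t) = -3·t^3 - 2·t^2 - 4·t - 4. Usando x(t) = -3·t^3 - 2·t^2 - 4·t - 4 y sustituyendo t = 2.3972320207521474, encontramos x = -66.4110441907333.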